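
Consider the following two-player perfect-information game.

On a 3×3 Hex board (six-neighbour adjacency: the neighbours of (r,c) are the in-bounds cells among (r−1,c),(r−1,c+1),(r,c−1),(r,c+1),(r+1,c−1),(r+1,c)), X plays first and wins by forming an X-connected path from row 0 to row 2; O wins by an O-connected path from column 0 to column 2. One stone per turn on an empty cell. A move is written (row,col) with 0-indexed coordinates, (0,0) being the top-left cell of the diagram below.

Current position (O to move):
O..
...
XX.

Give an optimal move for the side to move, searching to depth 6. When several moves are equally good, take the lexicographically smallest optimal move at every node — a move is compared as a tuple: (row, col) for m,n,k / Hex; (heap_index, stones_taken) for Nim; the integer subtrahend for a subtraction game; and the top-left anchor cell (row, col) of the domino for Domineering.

O's best at [O../.../XX.]: (1,1)

p1 O@[O../.../XX.]: (0,1)[OO./.../XX.]-1 (0,2)[O.O/.../XX.]-1 (1,0)[O../O../XX.]-1 (1,1)[O../.O./XX.]+1* (1,2)[O../..O/XX.]-1 (2,2)[O../.../XXO]-1
p2 X@[O../.O./XX.]: (0,1)[OX./.O./XX.]-1* (0,2)[O.X/.O./XX.]-1 (1,0)[O../XO./XX.]-1 (1,2)[O../.OX/XX.]-1 (2,2)[O../.O./XXX]-1
p3 O@[OX./.O./XX.]: (0,2)[OXO/.O./XX.]-1 (1,0)[OX./OO./XX.]+1* (1,2)[OX./.OO/XX.]-1 (2,2)[OX./.O./XXO]-1
p4 X@[OX./OO./XX.]: (0,2)[OXX/OO./XX.]-1* (1,2)[OX./OOX/XX.]-1 (2,2)[OX./OO./XXX]-1
p5 O@[OXX/OO./XX.]: (1,2)[OXX/OOO/XX.]+1* (2,2)[OXX/OO./XXO]-1
p6 X@[OXX/OOO/XX.] terminal -1; root [O../.../XX.] d6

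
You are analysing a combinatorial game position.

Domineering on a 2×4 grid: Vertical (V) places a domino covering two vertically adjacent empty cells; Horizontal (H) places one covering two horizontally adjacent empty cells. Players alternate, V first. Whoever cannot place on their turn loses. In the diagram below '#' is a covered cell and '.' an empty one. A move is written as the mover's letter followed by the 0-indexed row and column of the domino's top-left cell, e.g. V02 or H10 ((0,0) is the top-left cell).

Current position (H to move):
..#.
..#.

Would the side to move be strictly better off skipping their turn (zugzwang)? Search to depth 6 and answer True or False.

ply 1, H at ..#./..#. | H00=+1→###./..#.*; H10=+1→..#./###.
ply 2, V at ###./..#. | V03=-1→####/..##*
ply 3, H at ####/..## | H10=+1→####/####*
ply 4: ####/#### is terminal -1 (V); from ..#./..#. depth 6
suppose H passes — search the same position with V to move:
pass> ply 1, V at ..#./..#. | V00=+1→#.#./#.#.*; V01=+1→.##./.##.; V03=-1→..##/..##
pass> ply 2: #.#./#.#. is terminal -1 (H); from ..#./..#. depth 6
for H: play +1, pass -1

zugzwang(..#./..#., H) = False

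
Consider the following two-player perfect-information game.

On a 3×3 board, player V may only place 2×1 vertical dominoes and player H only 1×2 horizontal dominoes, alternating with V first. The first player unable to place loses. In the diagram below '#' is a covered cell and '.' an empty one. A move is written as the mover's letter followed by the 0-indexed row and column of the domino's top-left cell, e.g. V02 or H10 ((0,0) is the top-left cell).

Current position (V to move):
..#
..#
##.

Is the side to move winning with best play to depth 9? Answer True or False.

V winning at [..#/..#/##.]: True

ply 1, V at ..#/..#/##. | V00=+1→#.#/#.#/##.*; V01=+1→.##/.##/##.
ply 2: #.#/#.#/##. is terminal -1 (H); from ..#/..#/##. depth 9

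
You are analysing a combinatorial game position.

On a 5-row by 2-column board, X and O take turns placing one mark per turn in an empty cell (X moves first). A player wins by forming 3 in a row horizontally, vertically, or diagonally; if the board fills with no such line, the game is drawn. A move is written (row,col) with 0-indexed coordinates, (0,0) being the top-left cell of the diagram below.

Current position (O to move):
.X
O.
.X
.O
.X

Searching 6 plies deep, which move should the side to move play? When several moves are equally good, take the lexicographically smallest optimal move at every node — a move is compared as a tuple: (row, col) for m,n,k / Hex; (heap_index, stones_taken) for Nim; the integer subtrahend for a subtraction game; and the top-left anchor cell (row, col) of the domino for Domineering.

O's best at [.X/O./.X/.O/.X]: (1,1)

[.X/O./.X/.O/.X] O move#1: (0,0):-1/OX/O./.X/.O/.X, (1,1):+0/.X/OO/.X/.O/.X*, (2,0):-1/.X/O./OX/.O/.X, (3,0):-1/.X/O./.X/OO/.X, (4,0):-1/.X/O./.X/.O/OX
[.X/OO/.X/.O/.X] X move#2: (0,0):+0/XX/OO/.X/.O/.X*, (2,0):+0/.X/OO/XX/.O/.X, (3,0):+0/.X/OO/.X/XO/.X, (4,0):-1/.X/OO/.X/.O/XX
[XX/OO/.X/.O/.X] O move#3: (2,0):+0/XX/OO/OX/.O/.X*, (3,0):+0/XX/OO/.X/OO/.X, (4,0):+0/XX/OO/.X/.O/OX
[XX/OO/OX/.O/.X] X move#4: (3,0):+0/XX/OO/OX/XO/.X*, (4,0):-1/XX/OO/OX/.O/XX
[XX/OO/OX/XO/.X] O move#5: (4,0):+0/XX/OO/OX/XO/OX*
[XX/OO/OX/XO/OX] end (terminal +0, X#6); searched .X/O./.X/.O/.X to 6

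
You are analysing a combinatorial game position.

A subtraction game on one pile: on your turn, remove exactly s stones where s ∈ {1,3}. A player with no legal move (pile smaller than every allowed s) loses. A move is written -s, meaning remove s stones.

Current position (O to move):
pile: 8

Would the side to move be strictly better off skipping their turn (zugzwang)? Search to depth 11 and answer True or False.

ply 1, O at 8 | -1=-1→7*; -3=-1→5
ply 2, X at 7 | -1=+1→6*; -3=+1→4
ply 3, O at 6 | -1=-1→5*; -3=-1→3
ply 4, X at 5 | -1=+1→4*; -3=+1→2
ply 5, O at 4 | -1=-1→3*; -3=-1→1
ply 6, X at 3 | -1=+1→2*; -3=+1→0
ply 7, O at 2 | -1=-1→1*
ply 8, X at 1 | -1=+1→0*
ply 9: 0 is terminal -1 (O); from 8 depth 11
if O skipped the turn, X would face:
~ ply 1, X at 8 | -1=-1→7*; -3=-1→5
~ ply 2, O at 7 | -1=+1→6*; -3=+1→4
~ ply 3, X at 6 | -1=-1→5*; -3=-1→3
~ ply 4, O at 5 | -1=+1→4*; -3=+1→2
~ ply 5, X at 4 | -1=-1→3*; -3=-1→1
~ ply 6, O at 3 | -1=+1→2*; -3=+1→0
~ ply 7, X at 2 | -1=-1→1*
~ ply 8, O at 1 | -1=+1→0*
~ ply 9: 0 is terminal -1 (X); from 8 depth 11
compare (O): move=-1 vs pass=+1

zugzwang(8, O) = True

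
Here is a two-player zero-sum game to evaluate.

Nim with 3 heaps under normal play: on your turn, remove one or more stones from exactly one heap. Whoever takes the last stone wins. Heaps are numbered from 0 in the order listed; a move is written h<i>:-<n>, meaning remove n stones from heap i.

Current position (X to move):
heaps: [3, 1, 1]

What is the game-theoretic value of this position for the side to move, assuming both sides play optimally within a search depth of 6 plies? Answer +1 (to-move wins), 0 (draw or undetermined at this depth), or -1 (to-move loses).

value((3,1,1), X) = +1

[(3,1,1)] X move#1: h0:-1:-1/(2,1,1), h0:-2:-1/(1,1,1), h0:-3:+1/(0,1,1)*, h1:-1:-1/(3,0,1), h2:-1:-1/(3,1,0)
[(0,1,1)] O move#2: h1:-1:-1/(0,0,1)*, h2:-1:-1/(0,1,0)
[(0,0,1)] X move#3: h2:-1:+1/(0,0,0)*
[(0,0,0)] end (terminal -1, O#4); searched (3,1,1) to 6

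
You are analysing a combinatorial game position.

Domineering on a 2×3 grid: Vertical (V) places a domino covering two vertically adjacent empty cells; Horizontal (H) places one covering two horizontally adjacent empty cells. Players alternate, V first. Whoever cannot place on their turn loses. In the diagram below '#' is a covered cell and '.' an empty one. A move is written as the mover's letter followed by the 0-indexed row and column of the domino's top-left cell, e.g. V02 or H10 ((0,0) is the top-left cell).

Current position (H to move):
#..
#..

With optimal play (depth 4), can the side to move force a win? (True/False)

H winning at [#../#..]: True

[#../#..] H move#1: H01:+1/###/#..*, H11:+1/#../###
[###/#..] end (terminal -1, V#2); searched #../#.. to 4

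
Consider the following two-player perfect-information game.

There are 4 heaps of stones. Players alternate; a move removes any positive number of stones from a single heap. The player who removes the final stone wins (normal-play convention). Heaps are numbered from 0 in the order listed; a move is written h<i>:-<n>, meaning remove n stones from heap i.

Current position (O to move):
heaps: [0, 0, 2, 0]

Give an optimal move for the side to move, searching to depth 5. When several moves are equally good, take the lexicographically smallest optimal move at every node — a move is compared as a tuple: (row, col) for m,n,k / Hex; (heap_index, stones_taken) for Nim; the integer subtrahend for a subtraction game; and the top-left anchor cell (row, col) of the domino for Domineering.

ply 1, O at (0,0,2,0) | h2:-1=-1→(0,0,1,0); h2:-2=+1→(0,0,0,0)*
ply 2: (0,0,0,0) is terminal -1 (X); from (0,0,2,0) depth 5

O's best at [(0,0,2,0)]: h2:-2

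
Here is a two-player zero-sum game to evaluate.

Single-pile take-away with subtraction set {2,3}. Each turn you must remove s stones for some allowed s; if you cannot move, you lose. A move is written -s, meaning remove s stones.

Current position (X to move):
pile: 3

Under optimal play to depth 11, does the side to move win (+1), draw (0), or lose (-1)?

value(3, X) = +1

p1 X@[3]: -2[1]+1* -3[0]+1
p2 O@[1] terminal -1; root [3] d11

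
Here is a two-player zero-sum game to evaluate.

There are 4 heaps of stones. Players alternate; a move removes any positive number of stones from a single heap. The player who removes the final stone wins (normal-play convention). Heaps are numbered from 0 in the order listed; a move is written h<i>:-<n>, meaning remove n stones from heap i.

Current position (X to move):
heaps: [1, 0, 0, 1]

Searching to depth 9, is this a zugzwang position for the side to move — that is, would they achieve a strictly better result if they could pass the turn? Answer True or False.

[(1,0,0,1)] X move#1: h0:-1:-1/(0,0,0,1)*, h3:-1:-1/(1,0,0,0)
[(0,0,0,1)] O move#2: h3:-1:+1/(0,0,0,0)*
[(0,0,0,0)] end (terminal -1, X#3); searched (1,0,0,1) to 9
if X skipped the turn, O would face:
~ [(1,0,0,1)] O move#1: h0:-1:-1/(0,0,0,1)*, h3:-1:-1/(1,0,0,0)
~ [(0,0,0,1)] X move#2: h3:-1:+1/(0,0,0,0)*
~ [(0,0,0,0)] end (terminal -1, O#3); searched (1,0,0,1) to 9
compare (X): move=-1 vs pass=+1

zugzwang((1,0,0,1), X) = True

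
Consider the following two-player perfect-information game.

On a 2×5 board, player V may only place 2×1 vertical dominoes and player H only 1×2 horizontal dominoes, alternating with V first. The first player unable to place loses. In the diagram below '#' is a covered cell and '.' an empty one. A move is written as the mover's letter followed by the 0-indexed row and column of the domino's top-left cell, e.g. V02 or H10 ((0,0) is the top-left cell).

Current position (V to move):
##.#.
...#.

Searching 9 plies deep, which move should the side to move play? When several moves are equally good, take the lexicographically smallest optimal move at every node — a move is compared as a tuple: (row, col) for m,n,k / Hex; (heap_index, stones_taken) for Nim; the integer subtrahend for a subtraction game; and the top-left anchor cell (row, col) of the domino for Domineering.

V's best at [##.#./...#.]: V02

p1 V@[##.#./...#.]: V02[####./..##.]+1* V04[##.##/...##]-1
p2 H@[####./..##.]: H10[####./####.]-1*
p3 V@[####./####.]: V04[#####/#####]+1*
p4 H@[#####/#####] terminal -1; root [##.#./...#.] d9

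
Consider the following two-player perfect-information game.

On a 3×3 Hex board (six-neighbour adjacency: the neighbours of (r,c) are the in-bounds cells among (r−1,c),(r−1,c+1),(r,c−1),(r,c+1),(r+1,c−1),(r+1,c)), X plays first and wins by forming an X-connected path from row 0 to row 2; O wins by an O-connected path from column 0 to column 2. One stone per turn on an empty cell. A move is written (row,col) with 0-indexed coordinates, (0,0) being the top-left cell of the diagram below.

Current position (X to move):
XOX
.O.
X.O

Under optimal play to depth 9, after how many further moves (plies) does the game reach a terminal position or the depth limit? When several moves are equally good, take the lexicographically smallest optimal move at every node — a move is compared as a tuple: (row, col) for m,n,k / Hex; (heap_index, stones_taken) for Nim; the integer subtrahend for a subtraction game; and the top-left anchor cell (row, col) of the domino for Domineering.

p1 X@[XOX/.O./X.O]: (1,0)[XOX/XO./X.O]+1* (1,2)[XOX/.OX/X.O]+1 (2,1)[XOX/.O./XXO]+1
p2 O@[XOX/XO./X.O] terminal -1; root [XOX/.O./X.O] d9

PV length from [XOX/.O./X.O]: 1 ply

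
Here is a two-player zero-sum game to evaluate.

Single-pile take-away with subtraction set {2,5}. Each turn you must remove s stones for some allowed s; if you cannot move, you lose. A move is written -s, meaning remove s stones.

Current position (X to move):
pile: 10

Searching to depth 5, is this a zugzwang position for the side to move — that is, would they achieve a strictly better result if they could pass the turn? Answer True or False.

[10] X move#1: -2:+1/8*, -5:-1/5
[8] O move#2: -2:-1/6*, -5:-1/3
[6] X move#3: -2:+1/4*, -5:+1/1
[4] O move#4: -2:-1/2*
[2] X move#5: -2:+1/0*
[0] end (terminal -1, O#6); searched 10 to 5
if X skipped the turn, O would face:
~ [10] O move#1: -2:+1/8*, -5:-1/5
~ [8] X move#2: -2:-1/6*, -5:-1/3
~ [6] O move#3: -2:+1/4*, -5:+1/1
~ [4] X move#4: -2:-1/2*
~ [2] O move#5: -2:+1/0*
~ [0] end (terminal -1, X#6); searched 10 to 5
compare (X): move=+1 vs pass=-1

zugzwang(10, X) = False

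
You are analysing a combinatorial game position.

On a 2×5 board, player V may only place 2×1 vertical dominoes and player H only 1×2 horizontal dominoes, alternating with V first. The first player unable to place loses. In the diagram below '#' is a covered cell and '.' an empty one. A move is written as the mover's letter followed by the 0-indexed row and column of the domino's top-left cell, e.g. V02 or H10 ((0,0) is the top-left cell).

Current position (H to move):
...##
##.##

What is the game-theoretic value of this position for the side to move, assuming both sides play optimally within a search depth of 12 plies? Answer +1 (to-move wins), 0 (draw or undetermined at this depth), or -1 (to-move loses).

value(...##/##.##, H) = +1

ply 1, H at ...##/##.## | H00=-1→##.##/##.##; H01=+1→.####/##.##*
ply 2: .####/##.## is terminal -1 (V); from ...##/##.## depth 12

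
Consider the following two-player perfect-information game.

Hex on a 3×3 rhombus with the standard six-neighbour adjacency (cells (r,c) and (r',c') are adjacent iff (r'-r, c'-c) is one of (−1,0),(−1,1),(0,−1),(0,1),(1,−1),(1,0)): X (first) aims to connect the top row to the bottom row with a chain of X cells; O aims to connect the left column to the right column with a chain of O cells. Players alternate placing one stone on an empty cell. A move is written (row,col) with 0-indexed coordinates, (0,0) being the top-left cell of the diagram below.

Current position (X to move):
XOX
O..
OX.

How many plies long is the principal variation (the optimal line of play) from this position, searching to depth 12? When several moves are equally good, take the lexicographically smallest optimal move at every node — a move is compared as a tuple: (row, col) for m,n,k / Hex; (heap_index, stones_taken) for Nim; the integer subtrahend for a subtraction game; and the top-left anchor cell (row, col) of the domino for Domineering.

PV length from [XOX/O../OX.]: 1 ply

[XOX/O../OX.] X move#1: (1,1):+1/XOX/OX./OX.*, (1,2):+1/XOX/O.X/OX., (2,2):+1/XOX/O../OXX
[XOX/OX./OX.] end (terminal -1, O#2); searched XOX/O../OX. to 12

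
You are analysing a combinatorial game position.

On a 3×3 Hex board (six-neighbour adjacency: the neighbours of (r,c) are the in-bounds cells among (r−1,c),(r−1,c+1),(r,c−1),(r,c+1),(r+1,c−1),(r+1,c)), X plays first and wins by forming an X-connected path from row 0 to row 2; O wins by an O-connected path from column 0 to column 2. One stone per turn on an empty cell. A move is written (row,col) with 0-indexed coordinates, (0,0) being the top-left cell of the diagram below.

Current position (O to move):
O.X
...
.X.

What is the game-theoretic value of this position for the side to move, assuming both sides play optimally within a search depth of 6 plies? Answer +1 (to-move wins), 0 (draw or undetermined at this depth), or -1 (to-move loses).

p1 O@[O.X/.../.X.]: (0,1)[OOX/.../.X.]-1* (1,0)[O.X/O../.X.]-1 (1,1)[O.X/.O./.X.]-1 (1,2)[O.X/..O/.X.]-1 (2,0)[O.X/.../OX.]-1 (2,2)[O.X/.../.XO]-1
p2 X@[OOX/.../.X.]: (1,0)[OOX/X../.X.]+1* (1,1)[OOX/.X./.X.]+1 (1,2)[OOX/..X/.X.]+1 (2,0)[OOX/.../XX.]+1 (2,2)[OOX/.../.XX]+1
p3 O@[OOX/X../.X.]: (1,1)[OOX/XO./.X.]-1* (1,2)[OOX/X.O/.X.]-1 (2,0)[OOX/X../OX.]-1 (2,2)[OOX/X../.XO]-1
p4 X@[OOX/XO./.X.]: (1,2)[OOX/XOX/.X.]+1* (2,0)[OOX/XO./XX.]-1 (2,2)[OOX/XO./.XX]-1
p5 O@[OOX/XOX/.X.] terminal -1; root [O.X/.../.X.] d6

value(O.X/.../.X., O) = -1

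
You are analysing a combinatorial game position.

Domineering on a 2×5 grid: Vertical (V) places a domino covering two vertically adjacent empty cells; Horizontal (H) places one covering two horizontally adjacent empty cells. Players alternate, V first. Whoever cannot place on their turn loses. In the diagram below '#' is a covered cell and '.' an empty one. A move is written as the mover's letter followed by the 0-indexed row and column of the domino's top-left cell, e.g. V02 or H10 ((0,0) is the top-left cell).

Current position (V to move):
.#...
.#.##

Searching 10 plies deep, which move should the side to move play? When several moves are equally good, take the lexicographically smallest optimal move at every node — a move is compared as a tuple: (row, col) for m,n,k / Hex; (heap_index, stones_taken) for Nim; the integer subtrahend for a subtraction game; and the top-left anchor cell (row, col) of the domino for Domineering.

V's best at [.#.../.#.##]: V02

ply 1, V at .#.../.#.## | V00=-1→##.../##.##; V02=+1→.##../.####*
ply 2, H at .##../.#### | H03=-1→.####/.####*
ply 3, V at .####/.#### | V00=+1→#####/#####*
ply 4: #####/##### is terminal -1 (H); from .#.../.#.## depth 10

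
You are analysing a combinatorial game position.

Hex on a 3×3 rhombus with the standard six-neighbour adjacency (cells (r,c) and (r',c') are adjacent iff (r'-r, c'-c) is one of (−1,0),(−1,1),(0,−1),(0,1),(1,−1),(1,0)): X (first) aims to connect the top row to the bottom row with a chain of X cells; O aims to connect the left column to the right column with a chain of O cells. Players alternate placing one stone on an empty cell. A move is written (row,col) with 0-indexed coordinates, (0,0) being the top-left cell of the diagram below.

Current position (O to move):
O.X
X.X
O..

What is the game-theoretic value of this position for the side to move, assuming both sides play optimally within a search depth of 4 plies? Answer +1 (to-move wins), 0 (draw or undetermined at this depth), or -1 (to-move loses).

value(O.X/X.X/O.., O) = -1

[O.X/X.X/O..] O move#1: (0,1):-1/OOX/X.X/O..*, (1,1):-1/O.X/XOX/O.., (2,1):-1/O.X/X.X/OO., (2,2):-1/O.X/X.X/O.O
[OOX/X.X/O..] X move#2: (1,1):+1/OOX/XXX/O..*, (2,1):+1/OOX/X.X/OX., (2,2):+1/OOX/X.X/O.X
[OOX/XXX/O..] O move#3: (2,1):-1/OOX/XXX/OO.*, (2,2):-1/OOX/XXX/O.O
[OOX/XXX/OO.] X move#4: (2,2):+1/OOX/XXX/OOX*
[OOX/XXX/OOX] end (terminal -1, O#5); searched O.X/X.X/O.. to 4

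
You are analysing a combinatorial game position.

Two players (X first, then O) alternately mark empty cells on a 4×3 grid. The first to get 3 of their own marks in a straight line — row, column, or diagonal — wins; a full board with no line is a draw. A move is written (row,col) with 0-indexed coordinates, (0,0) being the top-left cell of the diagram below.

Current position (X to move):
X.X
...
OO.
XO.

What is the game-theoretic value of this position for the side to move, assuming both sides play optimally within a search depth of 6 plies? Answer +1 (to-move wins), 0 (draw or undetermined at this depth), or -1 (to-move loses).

value(X.X/.../OO./XO., X) = +1

p1 X@[X.X/.../OO./XO.]: (0,1)[XXX/.../OO./XO.]+1* (1,0)[X.X/X../OO./XO.]-1 (1,1)[X.X/.X./OO./XO.]-1 (1,2)[X.X/..X/OO./XO.]-1 (2,2)[X.X/.../OOX/XO.]-1 (3,2)[X.X/.../OO./XOX]-1
p2 O@[XXX/.../OO./XO.] terminal -1; root [X.X/.../OO./XO.] d6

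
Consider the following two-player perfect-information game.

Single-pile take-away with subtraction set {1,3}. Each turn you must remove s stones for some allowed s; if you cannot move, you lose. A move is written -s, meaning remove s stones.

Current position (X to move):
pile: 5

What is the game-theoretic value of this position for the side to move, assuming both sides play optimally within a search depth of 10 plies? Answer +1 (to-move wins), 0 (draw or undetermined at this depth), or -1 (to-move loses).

p1 X@[5]: -1[4]+1* -3[2]+1
p2 O@[4]: -1[3]-1* -3[1]-1
p3 X@[3]: -1[2]+1* -3[0]+1
p4 O@[2]: -1[1]-1*
p5 X@[1]: -1[0]+1*
p6 O@[0] terminal -1; root [5] d10

value(5, X) = +1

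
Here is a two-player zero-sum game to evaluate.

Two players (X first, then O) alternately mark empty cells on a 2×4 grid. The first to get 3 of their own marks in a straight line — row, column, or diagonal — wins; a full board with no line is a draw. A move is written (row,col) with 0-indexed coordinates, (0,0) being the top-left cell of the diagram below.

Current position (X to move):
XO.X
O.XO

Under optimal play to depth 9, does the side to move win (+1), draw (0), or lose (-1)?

value(XO.X/O.XO, X) = 0

p1 X@[XO.X/O.XO]: (0,2)[XOXX/O.XO]+0* (1,1)[XO.X/OXXO]+0
p2 O@[XOXX/O.XO]: (1,1)[XOXX/OOXO]+0*
p3 X@[XOXX/OOXO] terminal +0; root [XO.X/O.XO] d9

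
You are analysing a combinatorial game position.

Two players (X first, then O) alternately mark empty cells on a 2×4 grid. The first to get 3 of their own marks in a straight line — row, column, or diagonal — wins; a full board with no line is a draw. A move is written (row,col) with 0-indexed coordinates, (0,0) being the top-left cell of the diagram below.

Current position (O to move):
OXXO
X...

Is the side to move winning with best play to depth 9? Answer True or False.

O winning at [OXXO/X...]: False

[OXXO/X...] O move#1: (1,1):+0/OXXO/XO..*, (1,2):+0/OXXO/X.O., (1,3):+0/OXXO/X..O
[OXXO/XO..] X move#2: (1,2):+0/OXXO/XOX.*, (1,3):+0/OXXO/XO.X
[OXXO/XOX.] O move#3: (1,3):+0/OXXO/XOXO*
[OXXO/XOXO] end (terminal +0, X#4); searched OXXO/X... to 9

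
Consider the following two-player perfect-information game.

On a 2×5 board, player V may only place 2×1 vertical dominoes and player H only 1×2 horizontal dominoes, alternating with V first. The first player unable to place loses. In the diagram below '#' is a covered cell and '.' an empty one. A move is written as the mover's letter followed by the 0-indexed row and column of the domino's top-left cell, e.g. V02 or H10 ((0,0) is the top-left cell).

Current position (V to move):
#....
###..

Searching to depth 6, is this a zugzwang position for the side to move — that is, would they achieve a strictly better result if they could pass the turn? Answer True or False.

[#..../###..] V move#1: V03:+1/#..#./####.*, V04:-1/#...#/###.#
[#..#./####.] H move#2: H01:-1/####./####.*
[####./####.] V move#3: V04:+1/#####/#####*
[#####/#####] end (terminal -1, H#4); searched #..../###.. to 6
suppose V passes — search the same position with H to move:
pass> [#..../###..] H move#1: H01:-1/###../###.., H02:-1/#.##./###.., H03:+1/#..##/###..*, H13:+1/#..../#####
pass> [#..##/###..] end (terminal -1, V#2); searched #..../###.. to 6
for V: play +1, pass -1

zugzwang(#..../###.., V) = False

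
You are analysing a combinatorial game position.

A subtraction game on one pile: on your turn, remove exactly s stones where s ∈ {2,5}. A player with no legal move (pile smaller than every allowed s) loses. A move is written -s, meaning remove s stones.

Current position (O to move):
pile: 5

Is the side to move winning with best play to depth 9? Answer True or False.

O winning at [5]: True

[5] O move#1: -2:-1/3, -5:+1/0*
[0] end (terminal -1, X#2); searched 5 to 9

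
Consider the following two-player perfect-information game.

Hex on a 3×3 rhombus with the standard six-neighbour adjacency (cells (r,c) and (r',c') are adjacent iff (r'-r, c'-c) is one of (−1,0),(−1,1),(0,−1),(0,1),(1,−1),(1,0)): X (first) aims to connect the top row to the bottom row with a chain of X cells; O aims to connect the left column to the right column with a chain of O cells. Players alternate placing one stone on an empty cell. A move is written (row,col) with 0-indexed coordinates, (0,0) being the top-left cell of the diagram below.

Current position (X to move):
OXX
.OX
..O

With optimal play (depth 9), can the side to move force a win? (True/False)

p1 X@[OXX/.OX/..O]: (1,0)[OXX/XOX/..O]+1* (2,0)[OXX/.OX/X.O]+1 (2,1)[OXX/.OX/.XO]+1
p2 O@[OXX/XOX/..O]: (2,0)[OXX/XOX/O.O]-1* (2,1)[OXX/XOX/.OO]-1
p3 X@[OXX/XOX/O.O]: (2,1)[OXX/XOX/OXO]+1*
p4 O@[OXX/XOX/OXO] terminal -1; root [OXX/.OX/..O] d9

X winning at [OXX/.OX/..O]: True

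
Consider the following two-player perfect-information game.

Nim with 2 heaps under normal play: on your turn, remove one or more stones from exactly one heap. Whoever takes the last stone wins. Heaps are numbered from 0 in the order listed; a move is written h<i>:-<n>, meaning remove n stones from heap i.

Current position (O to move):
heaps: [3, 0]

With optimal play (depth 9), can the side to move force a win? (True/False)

p1 O@[(3,0)]: h0:-1[(2,0)]-1 h0:-2[(1,0)]-1 h0:-3[(0,0)]+1*
p2 X@[(0,0)] terminal -1; root [(3,0)] d9

O winning at [(3,0)]: True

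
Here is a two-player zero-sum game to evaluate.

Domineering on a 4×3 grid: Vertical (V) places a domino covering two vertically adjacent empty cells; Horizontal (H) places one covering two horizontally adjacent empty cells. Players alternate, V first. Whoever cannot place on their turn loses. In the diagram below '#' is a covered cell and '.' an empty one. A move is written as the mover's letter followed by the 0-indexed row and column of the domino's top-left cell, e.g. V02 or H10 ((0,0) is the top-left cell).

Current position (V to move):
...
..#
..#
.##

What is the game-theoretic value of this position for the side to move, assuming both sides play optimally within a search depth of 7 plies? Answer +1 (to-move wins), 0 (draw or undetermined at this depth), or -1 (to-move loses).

p1 V@[.../..#/..#/.##]: V00[#../#.#/..#/.##]+1* V01[.#./.##/..#/.##]+1 V10[.../#.#/#.#/.##]+1 V11[.../.##/.##/.##]+1 V20[.../..#/#.#/###]-1
p2 H@[#../#.#/..#/.##]: H01[###/#.#/..#/.##]-1* H20[#../#.#/###/.##]-1
p3 V@[###/#.#/..#/.##]: V11[###/###/.##/.##]+1* V20[###/#.#/#.#/###]+1
p4 H@[###/###/.##/.##] terminal -1; root [.../..#/..#/.##] d7

value(.../..#/..#/.##, V) = +1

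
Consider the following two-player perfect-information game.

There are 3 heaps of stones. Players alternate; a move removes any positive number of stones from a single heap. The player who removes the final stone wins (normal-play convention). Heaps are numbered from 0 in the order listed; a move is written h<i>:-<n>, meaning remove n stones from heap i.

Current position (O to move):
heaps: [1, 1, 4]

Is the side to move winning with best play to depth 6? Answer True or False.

O winning at [(1,1,4)]: True

[(1,1,4)] O move#1: h0:-1:-1/(0,1,4), h1:-1:-1/(1,0,4), h2:-1:-1/(1,1,3), h2:-2:-1/(1,1,2), h2:-3:-1/(1,1,1), h2:-4:+1/(1,1,0)*
[(1,1,0)] X move#2: h0:-1:-1/(0,1,0)*, h1:-1:-1/(1,0,0)
[(0,1,0)] O move#3: h1:-1:+1/(0,0,0)*
[(0,0,0)] end (terminal -1, X#4); searched (1,1,4) to 6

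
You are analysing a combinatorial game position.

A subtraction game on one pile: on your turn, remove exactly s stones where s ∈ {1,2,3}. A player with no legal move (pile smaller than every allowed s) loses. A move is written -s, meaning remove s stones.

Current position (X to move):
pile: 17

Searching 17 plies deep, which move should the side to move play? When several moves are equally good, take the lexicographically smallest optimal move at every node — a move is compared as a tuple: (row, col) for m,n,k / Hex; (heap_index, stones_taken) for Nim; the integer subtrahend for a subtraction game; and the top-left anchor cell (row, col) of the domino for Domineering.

p1 X@[17]: -1[16]+1* -2[15]-1 -3[14]-1
p2 O@[16]: -1[15]-1* -2[14]-1 -3[13]-1
p3 X@[15]: -1[14]-1 -2[13]-1 -3[12]+1*
p4 O@[12]: -1[11]-1* -2[10]-1 -3[9]-1
p5 X@[11]: -1[10]-1 -2[9]-1 -3[8]+1*
p6 O@[8]: -1[7]-1* -2[6]-1 -3[5]-1
p7 X@[7]: -1[6]-1 -2[5]-1 -3[4]+1*
p8 O@[4]: -1[3]-1* -2[2]-1 -3[1]-1
p9 X@[3]: -1[2]-1 -2[1]-1 -3[0]+1*
p10 O@[0] terminal -1; root [17] d17

X's best at [17]: -1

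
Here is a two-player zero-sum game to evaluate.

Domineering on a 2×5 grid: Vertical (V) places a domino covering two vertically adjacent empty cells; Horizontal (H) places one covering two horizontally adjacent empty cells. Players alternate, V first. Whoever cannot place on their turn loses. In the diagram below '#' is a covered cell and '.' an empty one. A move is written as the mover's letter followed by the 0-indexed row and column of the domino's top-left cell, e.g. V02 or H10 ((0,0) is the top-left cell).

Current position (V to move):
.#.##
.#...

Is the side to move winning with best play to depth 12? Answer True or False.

V winning at [.#.##/.#...]: True

p1 V@[.#.##/.#...]: V00[##.##/##...]-1 V02[.####/.##..]+1*
p2 H@[.####/.##..]: H13[.####/.####]-1*
p3 V@[.####/.####]: V00[#####/#####]+1*
p4 H@[#####/#####] terminal -1; root [.#.##/.#...] d12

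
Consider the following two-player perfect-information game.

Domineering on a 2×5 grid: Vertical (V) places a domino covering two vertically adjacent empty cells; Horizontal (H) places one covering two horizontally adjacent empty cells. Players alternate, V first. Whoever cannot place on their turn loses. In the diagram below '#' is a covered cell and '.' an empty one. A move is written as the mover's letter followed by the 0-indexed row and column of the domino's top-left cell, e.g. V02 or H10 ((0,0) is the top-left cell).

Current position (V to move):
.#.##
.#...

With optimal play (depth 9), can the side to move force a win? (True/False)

V winning at [.#.##/.#...]: True

ply 1, V at .#.##/.#... | V00=-1→##.##/##...; V02=+1→.####/.##..*
ply 2, H at .####/.##.. | H13=-1→.####/.####*
ply 3, V at .####/.#### | V00=+1→#####/#####*
ply 4: #####/##### is terminal -1 (H); from .#.##/.#... depth 9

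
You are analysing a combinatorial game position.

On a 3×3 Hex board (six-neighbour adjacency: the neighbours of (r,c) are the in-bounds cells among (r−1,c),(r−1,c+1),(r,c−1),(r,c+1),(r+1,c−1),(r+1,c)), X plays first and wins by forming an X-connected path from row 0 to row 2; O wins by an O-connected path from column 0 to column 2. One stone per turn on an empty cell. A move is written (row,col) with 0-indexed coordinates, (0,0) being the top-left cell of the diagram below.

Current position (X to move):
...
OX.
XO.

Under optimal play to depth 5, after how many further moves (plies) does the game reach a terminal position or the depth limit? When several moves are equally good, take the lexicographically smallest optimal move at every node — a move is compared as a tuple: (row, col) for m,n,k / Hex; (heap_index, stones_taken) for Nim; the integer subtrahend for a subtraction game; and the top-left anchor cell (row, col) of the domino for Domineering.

PV length from [.../OX./XO.]: 3 plies

[.../OX./XO.] X move#1: (0,0):+1/X../OX./XO.*, (0,1):+1/.X./OX./XO., (0,2):+1/..X/OX./XO., (1,2):+1/.../OXX/XO., (2,2):+1/.../OX./XOX
[X../OX./XO.] O move#2: (0,1):-1/XO./OX./XO.*, (0,2):-1/X.O/OX./XO., (1,2):-1/X../OXO/XO., (2,2):-1/X../OX./XOO
[XO./OX./XO.] X move#3: (0,2):+1/XOX/OX./XO.*, (1,2):-1/XO./OXX/XO., (2,2):-1/XO./OX./XOX
[XOX/OX./XO.] end (terminal -1, O#4); searched .../OX./XO. to 5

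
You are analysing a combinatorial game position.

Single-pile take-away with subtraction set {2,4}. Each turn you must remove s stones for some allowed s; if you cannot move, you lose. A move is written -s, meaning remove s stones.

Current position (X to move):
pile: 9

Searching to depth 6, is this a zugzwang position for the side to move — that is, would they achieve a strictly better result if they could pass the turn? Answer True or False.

[9] X move#1: -2:+1/7*, -4:-1/5
[7] O move#2: -2:-1/5*, -4:-1/3
[5] X move#3: -2:-1/3, -4:+1/1*
[1] end (terminal -1, O#4); searched 9 to 6
suppose X passes — search the same position with O to move:
pass> [9] O move#1: -2:+1/7*, -4:-1/5
pass> [7] X move#2: -2:-1/5*, -4:-1/3
pass> [5] O move#3: -2:-1/3, -4:+1/1*
pass> [1] end (terminal -1, X#4); searched 9 to 6
for X: play +1, pass -1

zugzwang(9, X) = False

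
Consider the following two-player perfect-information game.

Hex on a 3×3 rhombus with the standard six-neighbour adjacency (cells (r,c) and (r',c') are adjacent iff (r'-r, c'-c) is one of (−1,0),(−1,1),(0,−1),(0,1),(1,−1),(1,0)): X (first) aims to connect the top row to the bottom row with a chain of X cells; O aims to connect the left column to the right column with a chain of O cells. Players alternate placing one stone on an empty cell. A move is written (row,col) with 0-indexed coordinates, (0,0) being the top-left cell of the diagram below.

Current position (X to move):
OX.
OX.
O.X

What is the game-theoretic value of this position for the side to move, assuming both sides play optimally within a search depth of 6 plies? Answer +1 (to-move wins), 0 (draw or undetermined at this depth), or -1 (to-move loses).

ply 1, X at OX./OX./O.X | (0,2)=+1→OXX/OX./O.X*; (1,2)=+1→OX./OXX/O.X; (2,1)=+1→OX./OX./OXX
ply 2, O at OXX/OX./O.X | (1,2)=-1→OXX/OXO/O.X*; (2,1)=-1→OXX/OX./OOX
ply 3, X at OXX/OXO/O.X | (2,1)=+1→OXX/OXO/OXX*
ply 4: OXX/OXO/OXX is terminal -1 (O); from OX./OX./O.X depth 6

value(OX./OX./O.X, X) = +1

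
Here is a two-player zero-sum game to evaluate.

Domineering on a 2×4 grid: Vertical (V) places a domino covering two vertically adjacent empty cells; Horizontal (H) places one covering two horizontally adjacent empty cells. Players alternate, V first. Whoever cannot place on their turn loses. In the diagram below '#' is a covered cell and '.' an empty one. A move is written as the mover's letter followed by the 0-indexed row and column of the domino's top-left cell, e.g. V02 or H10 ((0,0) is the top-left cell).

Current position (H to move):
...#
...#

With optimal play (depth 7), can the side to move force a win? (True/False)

ply 1, H at ...#/...# | H00=+1→##.#/...#*; H01=+1→.###/...#; H10=+1→...#/##.#; H11=+1→...#/.###
ply 2, V at ##.#/...# | V02=-1→####/..##*
ply 3, H at ####/..## | H10=+1→####/####*
ply 4: ####/#### is terminal -1 (V); from ...#/...# depth 7

H winning at [...#/...#]: True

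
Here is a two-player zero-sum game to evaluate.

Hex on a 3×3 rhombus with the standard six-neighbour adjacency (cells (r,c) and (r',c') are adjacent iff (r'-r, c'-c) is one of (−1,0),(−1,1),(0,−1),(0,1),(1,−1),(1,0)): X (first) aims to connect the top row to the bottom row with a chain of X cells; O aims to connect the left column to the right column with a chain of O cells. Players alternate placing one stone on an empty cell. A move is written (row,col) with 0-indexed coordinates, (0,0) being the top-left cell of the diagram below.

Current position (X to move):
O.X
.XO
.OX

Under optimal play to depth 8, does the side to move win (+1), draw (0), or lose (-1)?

value(O.X/.XO/.OX, X) = +1

[O.X/.XO/.OX] X move#1: (0,1):-1/OXX/.XO/.OX, (1,0):-1/O.X/XXO/.OX, (2,0):+1/O.X/.XO/XOX*
[O.X/.XO/XOX] end (terminal -1, O#2); searched O.X/.XO/.OX to 8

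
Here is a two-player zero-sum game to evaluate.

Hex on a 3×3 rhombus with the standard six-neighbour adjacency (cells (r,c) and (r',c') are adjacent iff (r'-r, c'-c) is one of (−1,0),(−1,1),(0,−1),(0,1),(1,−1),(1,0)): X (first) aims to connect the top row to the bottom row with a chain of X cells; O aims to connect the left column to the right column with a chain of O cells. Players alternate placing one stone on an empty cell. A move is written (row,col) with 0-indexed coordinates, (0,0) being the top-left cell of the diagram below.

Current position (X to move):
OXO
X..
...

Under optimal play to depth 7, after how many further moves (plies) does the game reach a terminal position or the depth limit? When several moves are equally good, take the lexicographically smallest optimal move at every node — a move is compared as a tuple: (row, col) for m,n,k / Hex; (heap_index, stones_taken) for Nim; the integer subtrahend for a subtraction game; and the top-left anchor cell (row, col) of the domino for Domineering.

[OXO/X../...] X move#1: (1,1):+1/OXO/XX./...*, (1,2):+1/OXO/X.X/..., (2,0):+1/OXO/X../X.., (2,1):+1/OXO/X../.X., (2,2):+1/OXO/X../..X
[OXO/XX./...] O move#2: (1,2):-1/OXO/XXO/...*, (2,0):-1/OXO/XX./O.., (2,1):-1/OXO/XX./.O., (2,2):-1/OXO/XX./..O
[OXO/XXO/...] X move#3: (2,0):+1/OXO/XXO/X..*, (2,1):+1/OXO/XXO/.X., (2,2):+1/OXO/XXO/..X
[OXO/XXO/X..] end (terminal -1, O#4); searched OXO/X../... to 7

PV length from [OXO/X../...]: 3 plies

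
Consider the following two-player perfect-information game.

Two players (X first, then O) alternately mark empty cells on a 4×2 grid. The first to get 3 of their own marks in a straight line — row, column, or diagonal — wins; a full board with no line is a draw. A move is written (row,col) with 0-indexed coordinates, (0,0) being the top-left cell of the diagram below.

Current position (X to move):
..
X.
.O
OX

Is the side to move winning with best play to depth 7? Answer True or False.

ply 1, X at ../X./.O/OX | (0,0)=+0→X./X./.O/OX*; (0,1)=+0→.X/X./.O/OX; (1,1)=+0→../XX/.O/OX; (2,0)=+0→../X./XO/OX
ply 2, O at X./X./.O/OX | (0,1)=-1→XO/X./.O/OX; (1,1)=-1→X./XO/.O/OX; (2,0)=+0→X./X./OO/OX*
ply 3, X at X./X./OO/OX | (0,1)=+0→XX/X./OO/OX*; (1,1)=+0→X./XX/OO/OX
ply 4, O at XX/X./OO/OX | (1,1)=+0→XX/XO/OO/OX*
ply 5: XX/XO/OO/OX is terminal +0 (X); from ../X./.O/OX depth 7

X winning at [../X./.O/OX]: False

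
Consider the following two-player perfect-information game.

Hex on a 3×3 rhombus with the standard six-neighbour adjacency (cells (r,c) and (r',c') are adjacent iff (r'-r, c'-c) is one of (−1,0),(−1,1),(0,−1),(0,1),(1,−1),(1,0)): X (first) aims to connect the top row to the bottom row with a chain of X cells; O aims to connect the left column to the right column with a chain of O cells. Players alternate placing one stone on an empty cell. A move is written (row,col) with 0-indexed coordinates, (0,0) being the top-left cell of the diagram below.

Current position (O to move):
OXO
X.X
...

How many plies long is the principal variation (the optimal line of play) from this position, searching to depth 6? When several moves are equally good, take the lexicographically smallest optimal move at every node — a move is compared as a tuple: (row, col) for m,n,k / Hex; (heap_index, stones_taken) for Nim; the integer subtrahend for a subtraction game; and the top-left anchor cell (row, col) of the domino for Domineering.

p1 O@[OXO/X.X/...]: (1,1)[OXO/XOX/...]-1* (2,0)[OXO/X.X/O..]-1 (2,1)[OXO/X.X/.O.]-1 (2,2)[OXO/X.X/..O]-1
p2 X@[OXO/XOX/...]: (2,0)[OXO/XOX/X..]+1* (2,1)[OXO/XOX/.X.]-1 (2,2)[OXO/XOX/..X]-1
p3 O@[OXO/XOX/X..] terminal -1; root [OXO/X.X/...] d6

PV length from [OXO/X.X/...]: 2 plies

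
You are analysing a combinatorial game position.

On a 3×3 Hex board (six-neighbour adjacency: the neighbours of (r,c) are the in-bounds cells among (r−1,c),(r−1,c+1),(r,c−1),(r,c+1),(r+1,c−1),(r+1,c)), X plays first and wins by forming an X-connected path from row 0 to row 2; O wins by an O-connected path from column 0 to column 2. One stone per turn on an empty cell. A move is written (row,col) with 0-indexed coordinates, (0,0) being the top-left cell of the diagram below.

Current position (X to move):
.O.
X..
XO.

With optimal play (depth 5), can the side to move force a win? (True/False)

[.O./X../XO.] X move#1: (0,0):+1/XO./X../XO.*, (0,2):+1/.OX/X../XO., (1,1):+1/.O./XX./XO., (1,2):+1/.O./X.X/XO., (2,2):+1/.O./X../XOX
[XO./X../XO.] end (terminal -1, O#2); searched .O./X../XO. to 5

X winning at [.O./X../XO.]: True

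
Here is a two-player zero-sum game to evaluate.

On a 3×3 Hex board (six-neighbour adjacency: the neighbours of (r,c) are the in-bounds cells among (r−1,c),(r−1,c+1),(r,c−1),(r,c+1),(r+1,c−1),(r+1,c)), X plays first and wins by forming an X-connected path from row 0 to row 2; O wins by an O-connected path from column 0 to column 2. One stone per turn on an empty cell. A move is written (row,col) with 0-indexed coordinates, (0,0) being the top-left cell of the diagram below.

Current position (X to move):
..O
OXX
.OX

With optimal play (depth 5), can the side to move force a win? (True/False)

X winning at [..O/OXX/.OX]: True

ply 1, X at ..O/OXX/.OX | (0,0)=-1→X.O/OXX/.OX; (0,1)=+1→.XO/OXX/.OX*; (2,0)=-1→..O/OXX/XOX
ply 2: .XO/OXX/.OX is terminal -1 (O); from ..O/OXX/.OX depth 5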